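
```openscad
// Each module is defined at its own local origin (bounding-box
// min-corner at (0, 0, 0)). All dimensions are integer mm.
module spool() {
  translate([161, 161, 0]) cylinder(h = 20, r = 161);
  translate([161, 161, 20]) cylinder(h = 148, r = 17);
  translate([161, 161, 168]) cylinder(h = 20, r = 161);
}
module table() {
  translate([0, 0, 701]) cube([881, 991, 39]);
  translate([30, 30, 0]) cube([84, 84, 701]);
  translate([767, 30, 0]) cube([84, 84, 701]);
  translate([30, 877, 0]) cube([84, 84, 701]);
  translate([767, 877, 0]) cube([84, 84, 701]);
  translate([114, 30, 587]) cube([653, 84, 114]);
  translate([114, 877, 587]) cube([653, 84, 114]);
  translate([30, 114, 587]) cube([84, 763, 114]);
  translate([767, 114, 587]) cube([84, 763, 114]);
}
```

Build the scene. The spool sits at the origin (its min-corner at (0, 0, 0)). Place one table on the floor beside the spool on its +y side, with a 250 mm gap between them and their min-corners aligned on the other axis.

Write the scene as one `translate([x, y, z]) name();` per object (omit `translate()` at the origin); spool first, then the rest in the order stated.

spool();
translate([0, 572, 0]) table();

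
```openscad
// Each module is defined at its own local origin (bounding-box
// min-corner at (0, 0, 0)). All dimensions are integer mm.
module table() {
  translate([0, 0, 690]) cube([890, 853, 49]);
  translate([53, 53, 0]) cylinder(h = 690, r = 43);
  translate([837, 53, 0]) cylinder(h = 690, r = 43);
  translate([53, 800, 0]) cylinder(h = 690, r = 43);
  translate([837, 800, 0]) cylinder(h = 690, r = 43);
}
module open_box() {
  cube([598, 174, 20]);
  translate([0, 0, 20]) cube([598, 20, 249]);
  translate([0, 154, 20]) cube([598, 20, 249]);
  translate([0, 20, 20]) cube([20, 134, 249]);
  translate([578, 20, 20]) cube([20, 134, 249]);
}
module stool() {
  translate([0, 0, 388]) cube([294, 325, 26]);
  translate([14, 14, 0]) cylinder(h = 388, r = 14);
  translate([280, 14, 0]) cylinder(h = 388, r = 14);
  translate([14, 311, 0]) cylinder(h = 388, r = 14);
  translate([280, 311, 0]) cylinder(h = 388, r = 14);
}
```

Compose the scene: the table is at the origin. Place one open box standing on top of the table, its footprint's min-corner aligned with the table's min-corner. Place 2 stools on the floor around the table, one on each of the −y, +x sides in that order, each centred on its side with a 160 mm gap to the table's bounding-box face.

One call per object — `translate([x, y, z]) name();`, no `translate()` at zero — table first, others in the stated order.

table();
translate([0, 0, 739]) open_box();
translate([298, -485, 0]) stool();
translate([1050, 264, 0]) stool();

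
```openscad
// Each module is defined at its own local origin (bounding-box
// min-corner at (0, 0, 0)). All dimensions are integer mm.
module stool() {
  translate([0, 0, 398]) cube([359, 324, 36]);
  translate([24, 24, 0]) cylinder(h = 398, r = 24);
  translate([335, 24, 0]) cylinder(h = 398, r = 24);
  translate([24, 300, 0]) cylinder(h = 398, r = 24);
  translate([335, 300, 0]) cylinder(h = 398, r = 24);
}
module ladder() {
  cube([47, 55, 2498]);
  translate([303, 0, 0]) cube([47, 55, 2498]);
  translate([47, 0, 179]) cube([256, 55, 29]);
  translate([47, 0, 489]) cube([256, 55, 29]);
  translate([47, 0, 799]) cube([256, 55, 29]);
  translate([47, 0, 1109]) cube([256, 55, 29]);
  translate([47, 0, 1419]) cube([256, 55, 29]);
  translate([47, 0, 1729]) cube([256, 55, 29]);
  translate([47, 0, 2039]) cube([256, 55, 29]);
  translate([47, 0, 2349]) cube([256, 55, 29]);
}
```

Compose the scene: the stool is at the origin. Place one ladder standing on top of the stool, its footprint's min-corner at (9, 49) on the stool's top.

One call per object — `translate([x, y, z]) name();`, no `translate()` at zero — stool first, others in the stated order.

stool();
translate([9, 49, 434]) ladder();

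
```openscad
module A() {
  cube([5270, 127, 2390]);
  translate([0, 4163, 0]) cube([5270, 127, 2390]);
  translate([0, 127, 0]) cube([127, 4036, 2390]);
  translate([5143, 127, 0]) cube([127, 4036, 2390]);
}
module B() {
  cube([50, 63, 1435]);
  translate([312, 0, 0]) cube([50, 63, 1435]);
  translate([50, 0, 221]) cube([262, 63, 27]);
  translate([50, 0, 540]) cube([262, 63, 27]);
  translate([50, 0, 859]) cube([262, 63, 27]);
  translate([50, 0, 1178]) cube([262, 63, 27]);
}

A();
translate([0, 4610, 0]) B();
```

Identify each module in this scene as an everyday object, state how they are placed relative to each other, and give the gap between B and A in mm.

A is a house frame. B is a ladder. The ladder is on the floor beside the house frame on its +y side. The gap between the ladder and the house frame is 320 mm.

The ladder's nearest face is 320 mm from the house frame's +y face.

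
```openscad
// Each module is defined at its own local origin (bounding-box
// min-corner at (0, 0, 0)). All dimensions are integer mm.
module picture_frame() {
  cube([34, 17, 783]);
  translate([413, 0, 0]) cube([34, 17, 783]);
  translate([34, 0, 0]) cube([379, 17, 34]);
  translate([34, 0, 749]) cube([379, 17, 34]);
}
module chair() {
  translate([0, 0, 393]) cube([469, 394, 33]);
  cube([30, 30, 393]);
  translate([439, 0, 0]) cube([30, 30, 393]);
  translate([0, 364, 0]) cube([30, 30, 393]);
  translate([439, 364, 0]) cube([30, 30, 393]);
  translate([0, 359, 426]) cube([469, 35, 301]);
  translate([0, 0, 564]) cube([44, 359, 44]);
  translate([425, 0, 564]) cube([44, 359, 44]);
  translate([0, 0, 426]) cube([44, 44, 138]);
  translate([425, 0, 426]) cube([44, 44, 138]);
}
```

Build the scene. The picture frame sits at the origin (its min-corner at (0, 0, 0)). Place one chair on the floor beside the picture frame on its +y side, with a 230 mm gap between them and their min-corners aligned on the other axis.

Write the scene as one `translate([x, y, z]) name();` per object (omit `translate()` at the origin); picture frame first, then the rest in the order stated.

picture_frame();
translate([0, 247, 0]) chair();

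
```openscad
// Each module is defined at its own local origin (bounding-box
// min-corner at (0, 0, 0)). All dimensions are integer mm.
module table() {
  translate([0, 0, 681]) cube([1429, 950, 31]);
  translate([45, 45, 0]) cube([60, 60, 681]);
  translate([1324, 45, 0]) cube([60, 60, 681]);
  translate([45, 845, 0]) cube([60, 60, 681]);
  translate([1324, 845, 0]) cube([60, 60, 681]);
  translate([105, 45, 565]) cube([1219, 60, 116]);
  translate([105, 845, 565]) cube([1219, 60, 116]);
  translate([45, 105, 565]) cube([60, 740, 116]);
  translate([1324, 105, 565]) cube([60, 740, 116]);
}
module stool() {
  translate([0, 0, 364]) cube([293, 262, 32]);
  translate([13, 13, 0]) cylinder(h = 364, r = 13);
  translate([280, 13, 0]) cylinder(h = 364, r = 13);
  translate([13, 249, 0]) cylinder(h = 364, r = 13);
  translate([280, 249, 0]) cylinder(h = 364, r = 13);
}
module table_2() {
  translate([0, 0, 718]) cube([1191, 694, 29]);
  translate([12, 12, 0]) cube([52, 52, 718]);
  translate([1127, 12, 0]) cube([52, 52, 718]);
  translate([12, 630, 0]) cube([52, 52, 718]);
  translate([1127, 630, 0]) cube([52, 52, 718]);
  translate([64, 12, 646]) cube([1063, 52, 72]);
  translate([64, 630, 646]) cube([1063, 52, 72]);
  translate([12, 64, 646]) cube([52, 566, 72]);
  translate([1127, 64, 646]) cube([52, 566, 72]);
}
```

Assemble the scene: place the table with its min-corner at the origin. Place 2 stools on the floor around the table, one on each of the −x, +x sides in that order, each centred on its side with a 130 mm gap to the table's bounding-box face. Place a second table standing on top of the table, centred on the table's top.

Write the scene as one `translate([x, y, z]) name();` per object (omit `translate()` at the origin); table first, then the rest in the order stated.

table();
translate([-423, 344, 0]) stool();
translate([1559, 344, 0]) stool();
translate([119, 128, 712]) table_2();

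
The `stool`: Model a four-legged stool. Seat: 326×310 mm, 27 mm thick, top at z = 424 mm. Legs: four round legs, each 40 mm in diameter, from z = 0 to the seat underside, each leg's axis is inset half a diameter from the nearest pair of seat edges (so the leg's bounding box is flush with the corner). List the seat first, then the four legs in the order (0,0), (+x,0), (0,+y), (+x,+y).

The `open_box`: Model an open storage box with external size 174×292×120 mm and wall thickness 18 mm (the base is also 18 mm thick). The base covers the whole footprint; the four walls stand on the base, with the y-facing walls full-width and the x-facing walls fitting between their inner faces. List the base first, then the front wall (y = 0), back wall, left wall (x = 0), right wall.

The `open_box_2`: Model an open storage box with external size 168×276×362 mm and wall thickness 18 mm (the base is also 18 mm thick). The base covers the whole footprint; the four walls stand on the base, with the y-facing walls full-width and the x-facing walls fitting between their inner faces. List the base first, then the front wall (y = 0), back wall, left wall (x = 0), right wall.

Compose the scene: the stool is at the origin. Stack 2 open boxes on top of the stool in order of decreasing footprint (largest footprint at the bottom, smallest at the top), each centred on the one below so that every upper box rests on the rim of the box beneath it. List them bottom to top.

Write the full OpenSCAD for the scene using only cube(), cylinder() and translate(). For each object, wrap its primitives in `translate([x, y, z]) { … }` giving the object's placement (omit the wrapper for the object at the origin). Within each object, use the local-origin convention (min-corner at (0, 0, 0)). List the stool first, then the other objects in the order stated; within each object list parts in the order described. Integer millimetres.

translate([0, 0, 397]) cube([326, 310, 27]);
translate([20, 20, 0]) cylinder(h = 397, r = 20);
translate([306, 20, 0]) cylinder(h = 397, r = 20);
translate([20, 290, 0]) cylinder(h = 397, r = 20);
translate([306, 290, 0]) cylinder(h = 397, r = 20);
translate([76, 9, 424]) {
  cube([174, 292, 18]);
  translate([0, 0, 18]) cube([174, 18, 102]);
  translate([0, 274, 18]) cube([174, 18, 102]);
  translate([0, 18, 18]) cube([18, 256, 102]);
  translate([156, 18, 18]) cube([18, 256, 102]);
}
translate([79, 17, 544]) {
  cube([168, 276, 18]);
  translate([0, 0, 18]) cube([168, 18, 344]);
  translate([0, 258, 18]) cube([168, 18, 344]);
  translate([0, 18, 18]) cube([18, 240, 344]);
  translate([150, 18, 18]) cube([18, 240, 344]);
}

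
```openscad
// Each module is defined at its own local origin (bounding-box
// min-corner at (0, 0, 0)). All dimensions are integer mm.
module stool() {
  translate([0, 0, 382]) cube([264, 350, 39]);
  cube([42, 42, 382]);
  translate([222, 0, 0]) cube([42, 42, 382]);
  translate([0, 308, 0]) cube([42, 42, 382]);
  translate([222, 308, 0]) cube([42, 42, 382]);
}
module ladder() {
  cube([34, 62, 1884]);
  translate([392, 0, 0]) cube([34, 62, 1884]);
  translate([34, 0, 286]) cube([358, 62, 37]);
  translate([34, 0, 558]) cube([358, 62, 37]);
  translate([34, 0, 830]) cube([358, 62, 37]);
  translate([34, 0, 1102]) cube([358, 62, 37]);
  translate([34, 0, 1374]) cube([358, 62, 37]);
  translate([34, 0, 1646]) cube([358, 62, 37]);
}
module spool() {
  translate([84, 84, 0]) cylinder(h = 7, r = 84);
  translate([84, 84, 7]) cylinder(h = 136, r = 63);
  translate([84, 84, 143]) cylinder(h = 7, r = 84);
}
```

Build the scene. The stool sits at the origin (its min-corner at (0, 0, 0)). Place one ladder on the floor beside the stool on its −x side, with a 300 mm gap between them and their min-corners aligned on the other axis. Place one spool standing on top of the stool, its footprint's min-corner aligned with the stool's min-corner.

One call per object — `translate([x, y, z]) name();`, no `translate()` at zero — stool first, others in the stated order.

stool();
translate([-726, 0, 0]) ladder();
translate([0, 0, 421]) spool();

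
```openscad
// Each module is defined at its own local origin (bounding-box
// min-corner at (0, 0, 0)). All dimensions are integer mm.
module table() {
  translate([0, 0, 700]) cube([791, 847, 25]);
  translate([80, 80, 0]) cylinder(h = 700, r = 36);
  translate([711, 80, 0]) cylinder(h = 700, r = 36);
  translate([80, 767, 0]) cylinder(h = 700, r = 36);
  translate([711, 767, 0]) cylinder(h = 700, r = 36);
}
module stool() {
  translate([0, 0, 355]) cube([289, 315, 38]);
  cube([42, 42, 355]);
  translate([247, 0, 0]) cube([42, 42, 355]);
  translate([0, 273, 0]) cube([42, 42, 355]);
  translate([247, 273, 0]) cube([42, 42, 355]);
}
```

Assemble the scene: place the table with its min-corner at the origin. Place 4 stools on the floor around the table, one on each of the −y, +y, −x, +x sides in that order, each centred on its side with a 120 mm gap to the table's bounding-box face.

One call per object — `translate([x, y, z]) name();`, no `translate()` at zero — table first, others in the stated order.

table();
translate([251, -435, 0]) stool();
translate([251, 967, 0]) stool();
translate([-409, 266, 0]) stool();
translate([911, 266, 0]) stool();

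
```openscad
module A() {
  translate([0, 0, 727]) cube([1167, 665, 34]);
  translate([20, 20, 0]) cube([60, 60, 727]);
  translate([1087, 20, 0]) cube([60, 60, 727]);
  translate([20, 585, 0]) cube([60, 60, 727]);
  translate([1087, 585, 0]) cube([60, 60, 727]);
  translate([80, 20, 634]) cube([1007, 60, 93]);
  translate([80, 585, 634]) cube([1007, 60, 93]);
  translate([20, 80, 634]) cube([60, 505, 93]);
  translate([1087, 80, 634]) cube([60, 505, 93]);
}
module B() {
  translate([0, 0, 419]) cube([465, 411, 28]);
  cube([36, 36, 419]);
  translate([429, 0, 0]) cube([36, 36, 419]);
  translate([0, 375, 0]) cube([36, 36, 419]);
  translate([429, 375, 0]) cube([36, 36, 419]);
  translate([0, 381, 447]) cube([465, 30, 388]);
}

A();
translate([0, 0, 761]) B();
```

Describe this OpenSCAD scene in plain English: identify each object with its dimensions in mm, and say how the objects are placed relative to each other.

A is a rectangular dining table. The top is 1167×665×34 mm with its upper surface at z = 761 mm. It stands on four 60×60 mm square legs, each inset 20 mm from the nearest pair of top edges, running from the floor to the underside of the top. Four apron rails, 60 mm thick and 93 mm tall, run between adjacent legs with their top edges flush with the underside of the top and their outer faces flush with the legs' outer faces.

B is a chair: 465×411 mm seat, 28 mm thick, top at z = 447 mm, on four 36 mm square corner legs flush with the seat edges. A 30 mm thick backrest slab spans the full seat width, extending 388 mm above the seat top, its back face flush with the seat's +y edge.

The chair is on top of the table.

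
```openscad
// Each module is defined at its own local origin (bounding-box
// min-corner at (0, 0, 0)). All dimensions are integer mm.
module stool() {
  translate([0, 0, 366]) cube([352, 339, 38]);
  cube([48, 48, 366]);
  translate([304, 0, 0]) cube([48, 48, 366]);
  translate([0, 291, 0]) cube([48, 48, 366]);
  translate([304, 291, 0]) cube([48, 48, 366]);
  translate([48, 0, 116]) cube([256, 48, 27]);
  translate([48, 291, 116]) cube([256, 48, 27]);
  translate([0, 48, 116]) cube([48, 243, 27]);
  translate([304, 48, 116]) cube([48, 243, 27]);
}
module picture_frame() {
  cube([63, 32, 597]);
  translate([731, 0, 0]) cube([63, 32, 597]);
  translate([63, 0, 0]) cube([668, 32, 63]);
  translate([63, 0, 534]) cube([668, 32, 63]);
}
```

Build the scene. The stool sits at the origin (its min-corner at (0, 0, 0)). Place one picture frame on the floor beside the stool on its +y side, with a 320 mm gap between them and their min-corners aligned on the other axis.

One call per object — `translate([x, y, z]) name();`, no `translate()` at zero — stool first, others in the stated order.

stool();
translate([0, 659, 0]) picture_frame();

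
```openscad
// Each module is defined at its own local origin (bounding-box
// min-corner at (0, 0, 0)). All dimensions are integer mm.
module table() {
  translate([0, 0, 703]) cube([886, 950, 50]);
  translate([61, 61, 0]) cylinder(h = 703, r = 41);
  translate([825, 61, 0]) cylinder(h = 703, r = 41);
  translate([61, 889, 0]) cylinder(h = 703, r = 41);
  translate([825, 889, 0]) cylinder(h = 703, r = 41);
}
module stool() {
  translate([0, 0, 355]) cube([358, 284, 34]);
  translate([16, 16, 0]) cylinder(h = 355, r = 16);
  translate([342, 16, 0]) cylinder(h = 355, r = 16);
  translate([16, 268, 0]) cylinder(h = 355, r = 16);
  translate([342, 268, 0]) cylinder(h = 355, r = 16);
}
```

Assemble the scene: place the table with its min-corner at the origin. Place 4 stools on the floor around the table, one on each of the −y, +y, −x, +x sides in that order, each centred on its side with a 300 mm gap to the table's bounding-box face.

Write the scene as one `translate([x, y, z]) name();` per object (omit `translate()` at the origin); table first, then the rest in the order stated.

table();
translate([264, -584, 0]) stool();
translate([264, 1250, 0]) stool();
translate([-658, 333, 0]) stool();
translate([1186, 333, 0]) stool();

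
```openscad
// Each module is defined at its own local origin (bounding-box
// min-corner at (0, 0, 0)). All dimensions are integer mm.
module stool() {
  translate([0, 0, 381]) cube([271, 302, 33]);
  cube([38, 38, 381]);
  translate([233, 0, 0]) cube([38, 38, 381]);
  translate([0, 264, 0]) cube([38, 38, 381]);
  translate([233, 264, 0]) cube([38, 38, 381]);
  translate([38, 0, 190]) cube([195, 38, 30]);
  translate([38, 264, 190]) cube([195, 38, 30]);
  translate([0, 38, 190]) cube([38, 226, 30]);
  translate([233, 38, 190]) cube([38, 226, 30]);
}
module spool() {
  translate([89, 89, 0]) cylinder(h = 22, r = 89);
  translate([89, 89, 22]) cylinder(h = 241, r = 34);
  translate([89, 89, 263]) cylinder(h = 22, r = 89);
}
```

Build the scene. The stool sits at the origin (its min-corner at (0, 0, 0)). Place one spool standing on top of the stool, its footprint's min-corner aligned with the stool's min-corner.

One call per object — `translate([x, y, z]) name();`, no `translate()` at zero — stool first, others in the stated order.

stool();
translate([0, 0, 414]) spool();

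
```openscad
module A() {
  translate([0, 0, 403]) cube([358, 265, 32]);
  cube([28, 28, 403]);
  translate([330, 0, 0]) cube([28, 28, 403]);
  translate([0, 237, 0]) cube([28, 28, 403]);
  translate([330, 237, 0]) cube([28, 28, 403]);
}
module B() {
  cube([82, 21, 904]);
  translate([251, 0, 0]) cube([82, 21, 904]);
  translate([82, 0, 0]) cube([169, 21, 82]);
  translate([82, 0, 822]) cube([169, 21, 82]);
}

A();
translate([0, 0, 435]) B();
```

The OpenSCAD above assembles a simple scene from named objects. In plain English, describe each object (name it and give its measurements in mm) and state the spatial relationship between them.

A is a simple wooden stool: a rectangular seat 358 mm (x) by 265 mm (y), 32 mm thick, top face at z = 435 mm, on four square legs, each 28×28 mm in cross-section. The legs rest on z = 0, each flush with a corner of the seat.

B is a rectangular picture frame lying in the x–z plane (depth along y). The opening is 169 mm wide (x) by 740 mm tall (z), surrounded by a border 82 mm wide on all four sides. The frame is 21 mm deep and is made of two full-height vertical stiles with two horizontal rails fitted between them.

The picture frame is on top of the stool.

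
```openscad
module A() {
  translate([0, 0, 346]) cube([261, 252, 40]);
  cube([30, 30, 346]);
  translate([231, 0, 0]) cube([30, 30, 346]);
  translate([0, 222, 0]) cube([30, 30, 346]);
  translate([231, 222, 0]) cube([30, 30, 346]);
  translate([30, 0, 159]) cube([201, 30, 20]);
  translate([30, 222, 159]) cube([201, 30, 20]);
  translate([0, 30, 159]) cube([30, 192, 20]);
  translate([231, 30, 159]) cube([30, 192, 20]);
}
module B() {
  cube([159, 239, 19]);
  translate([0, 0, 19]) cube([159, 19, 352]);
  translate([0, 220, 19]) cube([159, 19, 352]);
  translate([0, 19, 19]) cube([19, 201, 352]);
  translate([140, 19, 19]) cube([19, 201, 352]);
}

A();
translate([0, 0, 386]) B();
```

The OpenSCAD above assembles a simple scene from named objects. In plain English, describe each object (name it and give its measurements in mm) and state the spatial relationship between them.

A is a four-legged stool. The seat is a 261×252×40 mm slab whose top surface is at z = 386 mm; four square legs, each 30×30 mm in cross-section, run from the floor (z = 0) to the underside of the seat, each flush with a corner of the seat. Four stretchers, 30 mm wide and 20 mm tall, connect adjacent legs with their undersides at z = 159 mm, each running between the inner faces of the legs it joins and aligned with the legs' outer faces on the other axis.

B is an open storage box with external size 159×239×371 mm and wall thickness 19 mm (the base is also 19 mm thick). The base covers the whole footprint; the four walls stand on the base, with the y-facing walls full-width and the x-facing walls fitting between their inner faces.

The open box is on top of the stool.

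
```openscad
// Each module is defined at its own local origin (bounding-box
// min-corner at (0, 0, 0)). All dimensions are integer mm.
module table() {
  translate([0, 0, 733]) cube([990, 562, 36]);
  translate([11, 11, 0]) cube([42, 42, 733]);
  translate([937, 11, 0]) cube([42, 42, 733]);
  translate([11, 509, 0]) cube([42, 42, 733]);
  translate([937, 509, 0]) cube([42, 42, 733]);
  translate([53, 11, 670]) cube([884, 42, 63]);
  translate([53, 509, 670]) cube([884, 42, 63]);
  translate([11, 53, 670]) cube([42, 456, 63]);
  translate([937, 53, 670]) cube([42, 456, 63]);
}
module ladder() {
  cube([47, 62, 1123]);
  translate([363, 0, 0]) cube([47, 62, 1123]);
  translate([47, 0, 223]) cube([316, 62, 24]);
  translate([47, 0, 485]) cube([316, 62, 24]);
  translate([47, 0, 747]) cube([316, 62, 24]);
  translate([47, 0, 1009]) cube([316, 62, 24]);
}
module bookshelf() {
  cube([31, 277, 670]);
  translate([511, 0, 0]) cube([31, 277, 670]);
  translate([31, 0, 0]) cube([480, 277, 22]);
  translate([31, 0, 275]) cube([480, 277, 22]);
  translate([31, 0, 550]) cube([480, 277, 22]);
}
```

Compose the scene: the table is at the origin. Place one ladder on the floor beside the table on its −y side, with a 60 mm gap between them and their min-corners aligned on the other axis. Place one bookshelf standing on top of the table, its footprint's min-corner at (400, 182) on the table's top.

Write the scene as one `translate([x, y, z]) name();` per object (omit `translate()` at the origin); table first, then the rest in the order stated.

table();
translate([0, -122, 0]) ladder();
translate([400, 182, 769]) bookshelf();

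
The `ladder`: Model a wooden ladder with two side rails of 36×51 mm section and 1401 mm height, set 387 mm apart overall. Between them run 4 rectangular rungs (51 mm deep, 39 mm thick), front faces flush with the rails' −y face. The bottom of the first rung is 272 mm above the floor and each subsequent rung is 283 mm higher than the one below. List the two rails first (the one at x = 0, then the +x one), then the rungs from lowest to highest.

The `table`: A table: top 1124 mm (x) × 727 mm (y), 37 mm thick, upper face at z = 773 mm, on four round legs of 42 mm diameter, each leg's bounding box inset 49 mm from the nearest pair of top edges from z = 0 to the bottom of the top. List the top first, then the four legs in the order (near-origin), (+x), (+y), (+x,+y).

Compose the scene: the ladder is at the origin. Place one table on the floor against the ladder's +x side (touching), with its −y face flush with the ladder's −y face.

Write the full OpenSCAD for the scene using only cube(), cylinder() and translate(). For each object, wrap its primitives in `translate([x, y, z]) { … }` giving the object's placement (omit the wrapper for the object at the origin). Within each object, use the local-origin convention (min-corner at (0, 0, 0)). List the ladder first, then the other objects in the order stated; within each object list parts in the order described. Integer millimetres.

cube([36, 51, 1401]);
translate([351, 0, 0]) cube([36, 51, 1401]);
translate([36, 0, 272]) cube([315, 51, 39]);
translate([36, 0, 555]) cube([315, 51, 39]);
translate([36, 0, 838]) cube([315, 51, 39]);
translate([36, 0, 1121]) cube([315, 51, 39]);
translate([387, 0, 0]) {
  translate([0, 0, 736]) cube([1124, 727, 37]);
  translate([70, 70, 0]) cylinder(h = 736, r = 21);
  translate([1054, 70, 0]) cylinder(h = 736, r = 21);
  translate([70, 657, 0]) cylinder(h = 736, r = 21);
  translate([1054, 657, 0]) cylinder(h = 736, r = 21);
}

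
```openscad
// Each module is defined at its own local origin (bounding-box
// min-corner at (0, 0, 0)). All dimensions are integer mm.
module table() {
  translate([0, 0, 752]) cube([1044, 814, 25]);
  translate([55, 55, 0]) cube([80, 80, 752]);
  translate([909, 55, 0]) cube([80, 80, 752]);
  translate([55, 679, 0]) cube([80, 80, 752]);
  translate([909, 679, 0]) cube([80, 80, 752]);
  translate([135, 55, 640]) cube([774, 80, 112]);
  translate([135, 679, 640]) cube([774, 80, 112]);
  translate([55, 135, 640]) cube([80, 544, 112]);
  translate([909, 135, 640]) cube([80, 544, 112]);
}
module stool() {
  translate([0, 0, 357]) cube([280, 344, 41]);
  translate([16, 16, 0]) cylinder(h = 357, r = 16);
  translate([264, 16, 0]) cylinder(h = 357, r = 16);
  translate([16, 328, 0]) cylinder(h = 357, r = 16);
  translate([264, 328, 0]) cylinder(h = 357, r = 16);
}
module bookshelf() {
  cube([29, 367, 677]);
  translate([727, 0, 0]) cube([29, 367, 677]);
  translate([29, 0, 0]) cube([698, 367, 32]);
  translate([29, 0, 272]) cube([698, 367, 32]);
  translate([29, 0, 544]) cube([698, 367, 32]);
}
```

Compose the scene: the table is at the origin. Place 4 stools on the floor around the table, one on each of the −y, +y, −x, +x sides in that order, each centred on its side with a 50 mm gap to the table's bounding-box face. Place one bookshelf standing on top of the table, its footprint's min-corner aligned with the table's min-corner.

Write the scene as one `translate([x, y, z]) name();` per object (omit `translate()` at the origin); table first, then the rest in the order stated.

table();
translate([382, -394, 0]) stool();
translate([382, 864, 0]) stool();
translate([-330, 235, 0]) stool();
translate([1094, 235, 0]) stool();
translate([0, 0, 777]) bookshelf();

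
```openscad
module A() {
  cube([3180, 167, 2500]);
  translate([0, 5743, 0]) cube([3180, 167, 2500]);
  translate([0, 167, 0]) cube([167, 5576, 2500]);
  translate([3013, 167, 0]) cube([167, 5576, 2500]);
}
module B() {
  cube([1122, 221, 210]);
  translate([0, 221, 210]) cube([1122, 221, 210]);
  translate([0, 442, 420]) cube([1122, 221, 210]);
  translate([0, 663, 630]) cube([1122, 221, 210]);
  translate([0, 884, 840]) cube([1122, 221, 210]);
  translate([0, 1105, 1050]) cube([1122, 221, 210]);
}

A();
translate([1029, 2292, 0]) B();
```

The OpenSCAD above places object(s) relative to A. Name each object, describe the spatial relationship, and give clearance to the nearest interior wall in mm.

Clearances: x = 862, y = 2125; minimum 862 mm.

A is a house frame. B is a staircase. The staircase sits inside the house frame, centred. The clearance to the nearest interior wall is 862 mm.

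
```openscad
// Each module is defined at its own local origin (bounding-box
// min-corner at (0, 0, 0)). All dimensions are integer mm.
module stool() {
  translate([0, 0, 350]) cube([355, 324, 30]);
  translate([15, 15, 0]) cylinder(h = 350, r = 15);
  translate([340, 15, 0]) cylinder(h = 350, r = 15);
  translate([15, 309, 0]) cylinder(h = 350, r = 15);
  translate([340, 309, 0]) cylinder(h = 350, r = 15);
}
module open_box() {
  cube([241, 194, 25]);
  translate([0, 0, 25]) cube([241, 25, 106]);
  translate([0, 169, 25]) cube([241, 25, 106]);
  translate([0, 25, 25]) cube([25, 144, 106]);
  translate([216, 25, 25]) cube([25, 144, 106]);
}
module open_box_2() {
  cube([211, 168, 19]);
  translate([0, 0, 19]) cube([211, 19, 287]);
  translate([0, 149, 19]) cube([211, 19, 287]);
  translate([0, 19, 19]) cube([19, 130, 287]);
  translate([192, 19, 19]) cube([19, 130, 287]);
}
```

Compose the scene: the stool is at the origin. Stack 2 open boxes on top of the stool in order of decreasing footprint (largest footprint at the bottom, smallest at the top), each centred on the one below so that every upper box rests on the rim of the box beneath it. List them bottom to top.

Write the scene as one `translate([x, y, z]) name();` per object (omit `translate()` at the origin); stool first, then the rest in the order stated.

stool();
translate([57, 65, 380]) open_box();
translate([72, 78, 511]) open_box_2();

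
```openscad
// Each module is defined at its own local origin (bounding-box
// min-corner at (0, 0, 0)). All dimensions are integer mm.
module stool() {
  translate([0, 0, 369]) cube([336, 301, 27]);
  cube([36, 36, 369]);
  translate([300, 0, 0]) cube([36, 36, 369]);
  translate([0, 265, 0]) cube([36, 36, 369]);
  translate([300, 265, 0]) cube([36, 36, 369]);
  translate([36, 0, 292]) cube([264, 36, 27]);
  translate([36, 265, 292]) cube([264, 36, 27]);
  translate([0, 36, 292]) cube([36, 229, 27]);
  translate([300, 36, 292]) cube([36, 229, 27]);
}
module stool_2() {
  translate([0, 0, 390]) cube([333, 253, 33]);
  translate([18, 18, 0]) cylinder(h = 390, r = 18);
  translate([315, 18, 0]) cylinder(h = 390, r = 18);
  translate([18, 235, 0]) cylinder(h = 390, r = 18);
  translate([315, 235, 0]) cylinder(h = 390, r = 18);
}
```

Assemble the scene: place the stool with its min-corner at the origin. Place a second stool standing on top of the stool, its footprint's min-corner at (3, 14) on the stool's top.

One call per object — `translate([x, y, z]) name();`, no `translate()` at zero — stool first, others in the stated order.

stool();
translate([3, 14, 396]) stool_2();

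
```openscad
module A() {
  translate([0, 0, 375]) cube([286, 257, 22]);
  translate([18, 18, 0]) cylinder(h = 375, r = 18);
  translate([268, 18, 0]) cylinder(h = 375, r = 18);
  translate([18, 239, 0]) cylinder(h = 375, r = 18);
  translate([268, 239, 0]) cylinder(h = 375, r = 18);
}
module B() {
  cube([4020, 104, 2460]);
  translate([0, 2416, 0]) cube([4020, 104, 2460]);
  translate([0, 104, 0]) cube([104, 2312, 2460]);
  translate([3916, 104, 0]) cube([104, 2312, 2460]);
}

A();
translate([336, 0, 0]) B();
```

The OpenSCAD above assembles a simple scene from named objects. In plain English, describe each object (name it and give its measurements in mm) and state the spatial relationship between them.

A is a simple wooden stool: a rectangular seat 286 mm (x) by 257 mm (y), 22 mm thick, top face at z = 397 mm, on four round legs, each 36 mm in diameter. The legs rest on z = 0, each leg's axis is inset half a diameter from the nearest pair of seat edges (so the leg's bounding box is flush with the corner).

B is a box-shaped house frame (walls only): outside footprint 4020×2520 mm, wall height 2460 mm, wall thickness 104 mm. The two y-facing walls run the full x-width; the two x-facing walls fit between the inner faces of the y-facing walls.

The house frame is on the floor beside the stool on its +x side.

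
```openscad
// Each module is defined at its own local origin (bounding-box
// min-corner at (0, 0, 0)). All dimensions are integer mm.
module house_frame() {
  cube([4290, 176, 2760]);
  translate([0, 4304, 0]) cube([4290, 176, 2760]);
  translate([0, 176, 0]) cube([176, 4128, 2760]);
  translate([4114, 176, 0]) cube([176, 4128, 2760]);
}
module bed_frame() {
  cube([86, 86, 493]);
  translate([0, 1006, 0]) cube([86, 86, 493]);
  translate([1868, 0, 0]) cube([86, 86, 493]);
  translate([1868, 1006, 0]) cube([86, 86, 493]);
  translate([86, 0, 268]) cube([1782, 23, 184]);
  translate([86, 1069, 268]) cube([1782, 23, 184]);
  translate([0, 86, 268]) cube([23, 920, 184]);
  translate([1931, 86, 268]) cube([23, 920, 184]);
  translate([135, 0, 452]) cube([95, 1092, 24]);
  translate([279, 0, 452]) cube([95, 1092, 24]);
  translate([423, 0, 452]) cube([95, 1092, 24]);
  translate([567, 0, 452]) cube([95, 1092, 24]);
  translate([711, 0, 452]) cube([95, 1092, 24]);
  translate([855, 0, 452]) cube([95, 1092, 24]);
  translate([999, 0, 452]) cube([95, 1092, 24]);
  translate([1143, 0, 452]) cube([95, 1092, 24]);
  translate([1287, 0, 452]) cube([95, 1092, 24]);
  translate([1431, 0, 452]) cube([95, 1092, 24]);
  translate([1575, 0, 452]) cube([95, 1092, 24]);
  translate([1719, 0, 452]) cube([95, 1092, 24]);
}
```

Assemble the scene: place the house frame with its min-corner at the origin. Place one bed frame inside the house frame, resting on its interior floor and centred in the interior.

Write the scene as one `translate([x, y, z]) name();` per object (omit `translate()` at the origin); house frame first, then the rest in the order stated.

house_frame();
translate([1168, 1694, 0]) bed_frame();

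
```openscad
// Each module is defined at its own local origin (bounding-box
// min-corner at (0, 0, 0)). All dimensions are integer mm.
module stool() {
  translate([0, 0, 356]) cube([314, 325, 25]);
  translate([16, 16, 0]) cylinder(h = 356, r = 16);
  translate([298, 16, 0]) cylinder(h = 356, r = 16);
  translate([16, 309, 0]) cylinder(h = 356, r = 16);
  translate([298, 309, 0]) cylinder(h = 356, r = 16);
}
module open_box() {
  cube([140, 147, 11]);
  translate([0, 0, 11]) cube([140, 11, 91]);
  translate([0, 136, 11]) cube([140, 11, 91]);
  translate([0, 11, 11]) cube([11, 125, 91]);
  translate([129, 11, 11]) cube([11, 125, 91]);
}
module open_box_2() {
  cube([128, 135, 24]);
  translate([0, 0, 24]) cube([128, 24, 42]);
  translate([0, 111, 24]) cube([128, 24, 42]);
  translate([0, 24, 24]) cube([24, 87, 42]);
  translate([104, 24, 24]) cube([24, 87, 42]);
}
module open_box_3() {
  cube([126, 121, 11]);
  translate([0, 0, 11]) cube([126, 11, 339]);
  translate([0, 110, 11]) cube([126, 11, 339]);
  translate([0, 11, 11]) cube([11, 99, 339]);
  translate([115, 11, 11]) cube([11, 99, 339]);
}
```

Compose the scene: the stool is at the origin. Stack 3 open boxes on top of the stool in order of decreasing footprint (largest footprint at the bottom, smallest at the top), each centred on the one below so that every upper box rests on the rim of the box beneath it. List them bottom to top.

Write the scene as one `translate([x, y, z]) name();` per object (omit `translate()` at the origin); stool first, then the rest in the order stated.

stool();
translate([87, 89, 381]) open_box();
translate([93, 95, 483]) open_box_2();
translate([94, 102, 549]) open_box_3();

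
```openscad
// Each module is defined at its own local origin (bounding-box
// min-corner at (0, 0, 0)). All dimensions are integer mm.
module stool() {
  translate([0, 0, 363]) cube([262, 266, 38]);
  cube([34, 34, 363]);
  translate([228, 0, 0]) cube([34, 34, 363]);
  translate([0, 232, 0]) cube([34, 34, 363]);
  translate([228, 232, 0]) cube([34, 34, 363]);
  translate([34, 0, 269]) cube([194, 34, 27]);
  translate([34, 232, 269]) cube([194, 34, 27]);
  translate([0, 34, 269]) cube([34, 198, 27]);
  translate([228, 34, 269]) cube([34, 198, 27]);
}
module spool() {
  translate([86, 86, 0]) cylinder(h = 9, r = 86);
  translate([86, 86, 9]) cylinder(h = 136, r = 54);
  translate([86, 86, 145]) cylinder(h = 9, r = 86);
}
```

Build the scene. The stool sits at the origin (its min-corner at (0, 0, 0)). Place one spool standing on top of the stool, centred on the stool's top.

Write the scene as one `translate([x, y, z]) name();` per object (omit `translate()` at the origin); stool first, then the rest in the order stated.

stool();
translate([45, 47, 401]) spool();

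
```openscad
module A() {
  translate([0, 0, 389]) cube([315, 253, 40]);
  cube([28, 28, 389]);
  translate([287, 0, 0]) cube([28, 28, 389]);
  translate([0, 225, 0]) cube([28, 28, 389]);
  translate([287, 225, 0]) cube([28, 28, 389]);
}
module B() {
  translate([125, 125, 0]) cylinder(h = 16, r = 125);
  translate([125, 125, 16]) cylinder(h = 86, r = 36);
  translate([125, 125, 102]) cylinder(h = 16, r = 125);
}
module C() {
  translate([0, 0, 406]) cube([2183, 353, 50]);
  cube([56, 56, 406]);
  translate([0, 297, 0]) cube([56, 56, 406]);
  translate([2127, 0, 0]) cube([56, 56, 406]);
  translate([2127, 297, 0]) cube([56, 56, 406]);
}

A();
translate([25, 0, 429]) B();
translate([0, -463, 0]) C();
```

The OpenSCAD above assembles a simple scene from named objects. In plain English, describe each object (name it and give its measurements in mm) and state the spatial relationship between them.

A is a four-legged stool. The seat is 315×253 mm, 40 mm thick, top at z = 429 mm. It stands on four square legs, each 28×28 mm in cross-section, from z = 0 to the seat underside, each flush with a corner of the seat.

B is a spool: two coaxial disc flanges of radius 125 mm and thickness 16 mm, joined by a core cylinder of radius 36 mm and height 86 mm. The lower flange rests on z = 0 and the three cylinders share a vertical axis.

C is a bench: a 2183×353 mm seat slab, 50 mm thick, top at z = 456 mm, on four 56×56 mm square legs flush with the seat corners and standing on z = 0.

The spool is on top of the stool. The bench is on the floor beside the stool on its −y side.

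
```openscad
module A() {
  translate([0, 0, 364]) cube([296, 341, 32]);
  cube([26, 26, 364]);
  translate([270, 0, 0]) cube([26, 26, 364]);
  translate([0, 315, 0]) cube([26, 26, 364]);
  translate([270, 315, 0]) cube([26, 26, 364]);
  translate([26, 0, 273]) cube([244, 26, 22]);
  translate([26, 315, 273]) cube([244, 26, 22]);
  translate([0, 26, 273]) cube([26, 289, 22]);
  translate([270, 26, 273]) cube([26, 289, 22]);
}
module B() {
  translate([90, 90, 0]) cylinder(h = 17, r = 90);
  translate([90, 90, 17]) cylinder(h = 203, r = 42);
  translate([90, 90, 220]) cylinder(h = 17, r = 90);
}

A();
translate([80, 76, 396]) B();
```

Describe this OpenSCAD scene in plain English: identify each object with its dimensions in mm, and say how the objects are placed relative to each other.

A is a four-legged stool. The seat is 296×341 mm, 32 mm thick, top at z = 396 mm. It stands on four square legs, each 26×26 mm in cross-section, from z = 0 to the seat underside, each flush with a corner of the seat. Four stretchers, 26 mm wide and 22 mm tall, connect adjacent legs with their undersides at z = 273 mm, each running between the inner faces of the legs it joins and aligned with the legs' outer faces on the other axis.

B is a spool: two coaxial disc flanges of radius 90 mm and thickness 17 mm, joined by a core cylinder of radius 42 mm and height 203 mm. The lower flange rests on z = 0 and the three cylinders share a vertical axis.

The spool is on top of the stool.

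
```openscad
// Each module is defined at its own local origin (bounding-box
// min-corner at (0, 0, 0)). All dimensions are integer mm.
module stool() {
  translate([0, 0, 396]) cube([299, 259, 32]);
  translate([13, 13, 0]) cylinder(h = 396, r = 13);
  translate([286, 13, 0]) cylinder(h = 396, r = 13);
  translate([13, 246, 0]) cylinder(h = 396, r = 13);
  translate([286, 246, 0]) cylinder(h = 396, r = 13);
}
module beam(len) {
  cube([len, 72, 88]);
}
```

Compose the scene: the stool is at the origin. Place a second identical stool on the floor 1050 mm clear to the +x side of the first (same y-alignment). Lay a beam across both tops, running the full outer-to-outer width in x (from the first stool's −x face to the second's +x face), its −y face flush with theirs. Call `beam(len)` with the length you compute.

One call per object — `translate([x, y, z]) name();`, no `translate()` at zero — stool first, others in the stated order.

stool();
translate([1349, 0, 0]) stool();
translate([0, 0, 428]) beam(1648);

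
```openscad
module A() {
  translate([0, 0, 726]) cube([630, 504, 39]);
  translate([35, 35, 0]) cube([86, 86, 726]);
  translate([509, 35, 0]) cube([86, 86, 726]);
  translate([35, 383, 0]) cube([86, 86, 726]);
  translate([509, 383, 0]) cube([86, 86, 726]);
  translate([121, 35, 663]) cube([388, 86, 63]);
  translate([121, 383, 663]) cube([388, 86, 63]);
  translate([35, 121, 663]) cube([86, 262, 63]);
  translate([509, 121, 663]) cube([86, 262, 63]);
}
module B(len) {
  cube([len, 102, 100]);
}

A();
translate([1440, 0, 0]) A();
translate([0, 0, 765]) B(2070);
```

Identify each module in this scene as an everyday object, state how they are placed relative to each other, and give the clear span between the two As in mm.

A is a table. B is a beam. A beam spans the tops of two tables. The clear span between the two tables is 810 mm.

Second table starts at x = 1440; first ends at x = 630; clear span = 1440 − 630 = 810 mm.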